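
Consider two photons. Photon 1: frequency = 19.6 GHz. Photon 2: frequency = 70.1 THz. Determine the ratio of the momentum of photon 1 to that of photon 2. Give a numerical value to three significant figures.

2.80e-4

p_1 = 4.332e-32 kg·m/s (from frequency = 19.6 GHz, via p = hf/c).
p_2 = 1.549e-28 kg·m/s (from frequency = 70.1 THz, via p = hf/c).
Ratio = 4.332e-32 / 1.549e-28 = 2.80e-4.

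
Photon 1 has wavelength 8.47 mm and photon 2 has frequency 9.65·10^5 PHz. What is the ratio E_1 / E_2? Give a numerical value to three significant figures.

E_1 = 2.345·10^-23 J (from wavelength = 8.47 mm, via E = hc/λ).
E_2 = 6.394·10^-13 J (from frequency = 9.65·10^5 PHz, via E = hf).
Ratio = 2.345·10^-23 / 6.394·10^-13 = 3.67·10^-11.

3.67·10^-11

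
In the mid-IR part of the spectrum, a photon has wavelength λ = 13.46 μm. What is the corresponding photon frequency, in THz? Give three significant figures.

22.3 THz

Use c = 2.99792458 × 10^8 m/s.
Convert to SI: λ = 13.46 μm = 1.346 × 10^-5 m.
Apply f = c/λ: f = 2.227 × 10^13 Hz.
Converting to THz: f = 22.27 THz ≈ 22.3 THz.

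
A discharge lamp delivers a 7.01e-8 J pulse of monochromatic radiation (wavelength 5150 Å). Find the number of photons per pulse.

1.82e11 photons

Per-photon energy: E = 3.857e-19 J (from wavelength = 5150 Å).
N = E_total / E_photon = 7.01e-8 J / 3.857e-19 J = 1.82e11.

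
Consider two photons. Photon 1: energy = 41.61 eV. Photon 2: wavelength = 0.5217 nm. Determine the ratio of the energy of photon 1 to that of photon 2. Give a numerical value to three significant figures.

E_1 = 6.667e-18 J (from energy = 41.61 eV, via E given directly).
E_2 = 3.808e-16 J (from wavelength = 0.5217 nm, via E = hc/λ).
Ratio = 6.667e-18 / 3.808e-16 = 0.0175.

0.0175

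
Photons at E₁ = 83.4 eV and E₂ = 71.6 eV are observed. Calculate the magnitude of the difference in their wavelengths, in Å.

24.5 Å

Using λ = hc/E: λ₁ = 1.487 × 10^-8 m, λ₂ = 1.732 × 10^-8 m.
|Δλ| = |1.487 × 10^-8 − 1.732 × 10^-8| = 2.45 × 10^-9 m = 24.5 Å.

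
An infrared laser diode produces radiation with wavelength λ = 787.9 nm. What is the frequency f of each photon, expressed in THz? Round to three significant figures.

380 THz

Take c = 2.99792458e8 m/s.
First convert: λ = 787.9 nm = 7.879e-7 m.
Since f = c/λ for a photon, f = 3.805e14 Hz.
Converting to THz: f = 380.5 THz ≈ 380 THz.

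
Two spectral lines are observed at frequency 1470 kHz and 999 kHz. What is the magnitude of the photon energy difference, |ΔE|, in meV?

Using E = hf: E₁ = 9.740 × 10^-28 J, E₂ = 6.619 × 10^-28 J.
|ΔE| = |9.740 × 10^-28 − 6.619 × 10^-28| = 3.12 × 10^-28 J = 1.95 × 10^-6 meV.

1.95 × 10^-6 meV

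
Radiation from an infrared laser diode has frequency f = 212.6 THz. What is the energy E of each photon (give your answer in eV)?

0.879 eV

(h = 6.62607015 × 10^-34 J·s, 1 eV = 1.602176634 × 10^-19 J.)
Convert to SI: f = 212.6 THz = 2.126 × 10^14 Hz.
Since E = hf for a photon, E = 1.409 × 10^-19 J.
Converting to eV: E = 0.8792 eV ≈ 0.879 eV.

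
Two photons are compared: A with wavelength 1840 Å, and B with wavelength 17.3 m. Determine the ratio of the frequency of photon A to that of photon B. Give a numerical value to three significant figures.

f_A = 1.629 × 10^15 Hz (from wavelength = 1840 Å, via f = c/λ).
f_B = 1.733 × 10^7 Hz (from wavelength = 17.3 m, via f = c/λ).
Ratio = 1.629 × 10^15 / 1.733 × 10^7 = 9.40 × 10^7.

9.40 × 10^7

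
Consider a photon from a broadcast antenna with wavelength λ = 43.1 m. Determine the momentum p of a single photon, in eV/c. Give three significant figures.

For a photon p = h/λ, so p = 1.537·10^-35 kg·m/s.
Converting to eV/c: p = 2.877·10^-8 eV/c ≈ 2.88·10^-8 eV/c.

2.88·10^-8 eV/c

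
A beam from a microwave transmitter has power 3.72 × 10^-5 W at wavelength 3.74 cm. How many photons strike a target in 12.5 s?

Total energy: E_total = P·t = 3.72 × 10^-5 × 12.5 = 4.650 × 10^-4 J.
Per-photon energy: E = 5.311 × 10^-24 J.
N = E_total / E_photon = 8.75 × 10^19.

8.75 × 10^19 photons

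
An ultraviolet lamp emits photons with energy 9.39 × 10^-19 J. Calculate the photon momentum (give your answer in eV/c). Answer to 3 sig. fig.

The photon relation is p = E/c, giving p = 3.132 × 10^-27 kg·m/s.
Converting to eV/c: p = 5.861 eV/c ≈ 5.86 eV/c.

5.86 eV/c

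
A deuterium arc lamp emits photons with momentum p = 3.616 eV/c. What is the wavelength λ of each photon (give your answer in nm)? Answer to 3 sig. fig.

343 nm

Convert to SI: p = 3.616 eV/c = 1.9325 × 10^-27 kg·m/s.
The photon relation is λ = h/p, giving λ = 3.429 × 10^-7 m.
Converting to nm: λ = 342.9 nm ≈ 343 nm.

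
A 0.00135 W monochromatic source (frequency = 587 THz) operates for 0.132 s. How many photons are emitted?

4.58e14 photons

Total energy: E_total = P·t = 0.00135 × 0.132 = 1.782e-4 J.
Per-photon energy: E = 3.890e-19 J.
N = E_total / E_photon = 4.58e14.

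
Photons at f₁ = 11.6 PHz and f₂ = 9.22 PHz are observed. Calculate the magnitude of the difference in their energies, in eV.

Using E = hf: E₁ = 7.686·10^-18 J, E₂ = 6.109·10^-18 J.
|ΔE| = |7.686·10^-18 − 6.109·10^-18| = 1.58·10^-18 J = 9.84 eV.

9.84 eV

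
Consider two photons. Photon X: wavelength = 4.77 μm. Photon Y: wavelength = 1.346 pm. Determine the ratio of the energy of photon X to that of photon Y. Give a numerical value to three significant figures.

E_X = 4.164e-20 J (from wavelength = 4.77 μm, via E = hc/λ).
E_Y = 1.476e-13 J (from wavelength = 1.346 pm, via E = hc/λ).
Ratio = 4.164e-20 / 1.476e-13 = 2.82e-7.

2.82e-7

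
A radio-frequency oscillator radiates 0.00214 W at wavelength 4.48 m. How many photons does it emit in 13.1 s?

Total energy: E_total = P·t = 0.00214 × 13.1 = 0.02803 J.
Per-photon energy: E = 4.434·10^-26 J.
N = E_total / E_photon = 6.32·10^23.

6.32·10^23 photons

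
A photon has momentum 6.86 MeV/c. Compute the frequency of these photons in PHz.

1.66e6 PHz

Take h = 6.62607015e-34 J·s, c = 2.99792458e8 m/s, 1 eV = 1.602176634e-19 J.
In SI units: p = 6.86 MeV/c = 3.6662e-21 kg·m/s.
The photon relation is f = pc/h, giving f = 1.659e21 Hz.
Converting to PHz: f = 1.659e6 PHz ≈ 1.66e6 PHz.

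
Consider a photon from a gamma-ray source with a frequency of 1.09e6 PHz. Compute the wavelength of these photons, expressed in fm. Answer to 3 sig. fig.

275 fm

Take c = 2.99792458e8 m/s.
In SI units: f = 1.09e6 PHz = 1.09e21 Hz.
For a photon λ = c/f, so λ = 2.750e-13 m.
Converting to fm: λ = 275.0 fm ≈ 275 fm.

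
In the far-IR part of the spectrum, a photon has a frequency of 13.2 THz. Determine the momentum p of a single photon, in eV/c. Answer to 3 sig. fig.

(h = 6.62607015 × 10^-34 J·s, c = 2.99792458 × 10^8 m/s, 1 eV = 1.602176634 × 10^-19 J.)
Convert to SI: f = 13.2 THz = 1.32 × 10^13 Hz.
For a photon p = hf/c, so p = 2.917 × 10^-29 kg·m/s.
Converting to eV/c: p = 0.05459 eV/c ≈ 0.0546 eV/c.

0.0546 eV/c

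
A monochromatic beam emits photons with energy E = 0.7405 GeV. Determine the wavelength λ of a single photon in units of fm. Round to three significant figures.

In SI units: E = 0.7405 GeV = 1.1864e-10 J.
Since λ = hc/E for a photon, λ = 1.674e-15 m.
Converting to fm: λ = 1.674 fm ≈ 1.67 fm.

1.67 fm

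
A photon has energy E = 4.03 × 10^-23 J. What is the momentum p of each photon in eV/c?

Take c = 2.99792458 × 10^8 m/s, 1 eV = 1.602176634 × 10^-19 J.
For a photon p = E/c, so p = 1.344 × 10^-31 kg·m/s.
Converting to eV/c: p = 2.515 × 10^-4 eV/c ≈ 2.52 × 10^-4 eV/c.

2.52 × 10^-4 eV/c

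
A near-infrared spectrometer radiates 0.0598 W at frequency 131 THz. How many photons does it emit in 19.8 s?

Total energy: E_total = P·t = 0.0598 × 19.8 = 1.184 J.
Per-photon energy: E = 8.680e-20 J.
N = E_total / E_photon = 1.36e19.

1.36e19 photons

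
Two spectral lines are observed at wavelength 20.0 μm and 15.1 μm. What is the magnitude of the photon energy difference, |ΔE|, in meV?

Using E = hc/λ: E₁ = 9.932e-21 J, E₂ = 1.316e-20 J.
|ΔE| = |9.932e-21 − 1.316e-20| = 3.22e-21 J = 20.1 meV.

20.1 meV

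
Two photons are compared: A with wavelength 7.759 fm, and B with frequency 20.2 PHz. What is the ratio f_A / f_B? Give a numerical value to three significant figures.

1.91e6

f_A = 3.864e22 Hz (from wavelength = 7.759 fm, via f = c/λ).
f_B = 2.020e16 Hz (from frequency = 20.2 PHz, via f given directly).
Ratio = 3.864e22 / 2.020e16 = 1.91e6.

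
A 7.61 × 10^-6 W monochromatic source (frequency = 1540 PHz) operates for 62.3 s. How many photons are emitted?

Total energy: E_total = P·t = 7.61 × 10^-6 × 62.3 = 4.741 × 10^-4 J.
Per-photon energy: E = 1.020 × 10^-15 J.
N = E_total / E_photon = 4.65 × 10^11.

4.65 × 10^11 photons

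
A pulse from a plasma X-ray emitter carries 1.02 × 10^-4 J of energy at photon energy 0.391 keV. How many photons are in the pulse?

Per-photon energy: E = 6.265 × 10^-17 J (from energy = 0.391 keV).
N = E_total / E_photon = 1.02 × 10^-4 J / 6.265 × 10^-17 J = 1.63 × 10^12.

1.63 × 10^12 photons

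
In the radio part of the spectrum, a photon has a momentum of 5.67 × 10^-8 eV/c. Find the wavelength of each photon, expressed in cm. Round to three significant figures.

2190 cm

Take h = 6.62607015 × 10^-34 J·s, c = 2.99792458 × 10^8 m/s, 1 eV = 1.602176634 × 10^-19 J.
Convert to SI: p = 5.67 × 10^-8 eV/c = 3.0302 × 10^-35 kg·m/s.
Apply λ = h/p: λ = 21.87 m.
Converting to cm: λ = 2187 cm ≈ 2190 cm.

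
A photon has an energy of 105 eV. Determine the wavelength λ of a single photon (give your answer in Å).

118 Å

First convert: E = 105 eV = 1.6823 × 10^-17 J.
Apply λ = hc/E: λ = 1.181 × 10^-8 m.
Converting to Å: λ = 118.1 Å ≈ 118 Å.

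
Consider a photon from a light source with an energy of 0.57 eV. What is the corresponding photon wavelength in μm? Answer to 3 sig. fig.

Take h = 6.62607015e-34 J·s, c = 2.99792458e8 m/s, 1 eV = 1.602176634e-19 J.
In SI units: E = 0.57 eV = 9.1324e-20 J.
The photon relation is λ = hc/E, giving λ = 2.175e-6 m.
Converting to μm: λ = 2.175 μm ≈ 2.18 μm.

2.18 μm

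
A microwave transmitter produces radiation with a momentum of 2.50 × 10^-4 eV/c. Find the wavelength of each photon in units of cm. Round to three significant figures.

0.496 cm

Use h = 6.62607015 × 10^-34 J·s, c = 2.99792458 × 10^8 m/s, 1 eV = 1.602176634 × 10^-19 J.
First convert: p = 2.50 × 10^-4 eV/c = 1.3361 × 10^-31 kg·m/s.
Since λ = h/p for a photon, λ = 0.004959 m.
Converting to cm: λ = 0.4959 cm ≈ 0.496 cm.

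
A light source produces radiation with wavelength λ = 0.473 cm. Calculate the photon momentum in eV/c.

Take h = 6.62607015 × 10^-34 J·s, c = 2.99792458 × 10^8 m/s, 1 eV = 1.602176634 × 10^-19 J.
In SI units: λ = 0.473 cm = 0.00473 m.
Apply p = h/λ: p = 1.401 × 10^-31 kg·m/s.
Converting to eV/c: p = 2.621 × 10^-4 eV/c ≈ 2.62 × 10^-4 eV/c.

2.62 × 10^-4 eV/c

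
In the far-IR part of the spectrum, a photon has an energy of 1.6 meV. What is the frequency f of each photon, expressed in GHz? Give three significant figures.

387 GHz

In SI units: E = 1.6 meV = 2.5635e-22 J.
Apply f = E/h: f = 3.869e11 Hz.
Converting to GHz: f = 386.9 GHz ≈ 387 GHz.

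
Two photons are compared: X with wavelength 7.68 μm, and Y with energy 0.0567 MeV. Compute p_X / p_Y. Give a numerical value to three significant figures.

p_X = 8.628 × 10^-29 kg·m/s (from wavelength = 7.68 μm, via p = h/λ).
p_Y = 3.030 × 10^-23 kg·m/s (from energy = 0.0567 MeV, via p = E/c).
Ratio = 8.628 × 10^-29 / 3.030 × 10^-23 = 2.85 × 10^-6.

2.85 × 10^-6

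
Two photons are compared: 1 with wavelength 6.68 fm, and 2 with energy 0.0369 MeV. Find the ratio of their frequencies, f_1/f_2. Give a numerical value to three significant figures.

5030

f_1 = 4.488e22 Hz (from wavelength = 6.68 fm, via f = c/λ).
f_2 = 8.922e18 Hz (from energy = 0.0369 MeV, via f = E/h).
Ratio = 4.488e22 / 8.922e18 = 5030.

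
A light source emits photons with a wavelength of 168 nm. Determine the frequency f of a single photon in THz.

Convert to SI: λ = 168 nm = 1.68e-7 m.
The photon relation is f = c/λ, giving f = 1.784e15 Hz.
Converting to THz: f = 1784 THz ≈ 1780 THz.

1780 THz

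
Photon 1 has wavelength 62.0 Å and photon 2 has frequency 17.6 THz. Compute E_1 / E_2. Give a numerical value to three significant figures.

E_1 = 3.204 × 10^-17 J (from wavelength = 62.0 Å, via E = hc/λ).
E_2 = 1.166 × 10^-20 J (from frequency = 17.6 THz, via E = hf).
Ratio = 3.204 × 10^-17 / 1.166 × 10^-20 = 2750.

2750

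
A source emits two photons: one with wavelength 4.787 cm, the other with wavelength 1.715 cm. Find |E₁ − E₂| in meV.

Using E = hc/λ: E₁ = 4.1497 × 10^-24 J, E₂ = 1.1583 × 10^-23 J.
|ΔE| = |4.1497 × 10^-24 − 1.1583 × 10^-23| = 7.43 × 10^-24 J = 0.0464 meV.

0.0464 meV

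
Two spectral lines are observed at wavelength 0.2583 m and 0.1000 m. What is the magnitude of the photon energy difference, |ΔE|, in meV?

7.60e-3 meV

Using E = hc/λ: E₁ = 7.6905e-25 J, E₂ = 1.9864e-24 J.
|ΔE| = |7.6905e-25 − 1.9864e-24| = 1.22e-24 J = 7.60e-3 meV.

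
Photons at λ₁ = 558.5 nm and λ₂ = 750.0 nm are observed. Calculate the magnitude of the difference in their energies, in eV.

Using E = hc/λ: E₁ = 3.5568 × 10^-19 J, E₂ = 2.6486 × 10^-19 J.
|ΔE| = |3.5568 × 10^-19 − 2.6486 × 10^-19| = 9.08 × 10^-20 J = 0.567 eV.

0.567 eV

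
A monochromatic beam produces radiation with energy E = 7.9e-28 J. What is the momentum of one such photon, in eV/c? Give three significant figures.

Apply p = E/c: p = 2.635e-36 kg·m/s.
Converting to eV/c: p = 4.931e-9 eV/c ≈ 4.93e-9 eV/c.

4.93e-9 eV/c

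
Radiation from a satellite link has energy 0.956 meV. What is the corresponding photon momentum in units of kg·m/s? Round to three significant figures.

5.11e-31 kg·m/s

Use c = 2.99792458e8 m/s, 1 eV = 1.602176634e-19 J.
First convert: E = 0.956 meV = 1.5317e-22 J.
The photon relation is p = E/c, giving p = 5.109e-31 kg·m/s.
So p ≈ 5.11e-31 kg·m/s.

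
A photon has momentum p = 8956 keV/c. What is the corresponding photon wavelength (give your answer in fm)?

138 fm

Use h = 6.62607015e-34 J·s, c = 2.99792458e8 m/s, 1 eV = 1.602176634e-19 J.
First convert: p = 8956 keV/c = 4.7863e-21 kg·m/s.
For a photon λ = h/p, so λ = 1.384e-13 m.
Converting to fm: λ = 138.4 fm ≈ 138 fm.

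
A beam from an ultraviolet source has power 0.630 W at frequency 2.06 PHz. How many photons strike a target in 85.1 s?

Total energy: E_total = P·t = 0.630 × 85.1 = 53.61 J.
Per-photon energy: E = 1.365 × 10^-18 J.
N = E_total / E_photon = 3.93 × 10^19.

3.93 × 10^19 photons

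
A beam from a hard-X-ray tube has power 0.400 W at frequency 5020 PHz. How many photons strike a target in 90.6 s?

Total energy: E_total = P·t = 0.400 × 90.6 = 36.24 J.
Per-photon energy: E = 3.326e-15 J.
N = E_total / E_photon = 1.09e16.

1.09e16 photons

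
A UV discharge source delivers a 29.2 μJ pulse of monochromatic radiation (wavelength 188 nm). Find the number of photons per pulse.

Per-photon energy: E = 1.057 × 10^-18 J (from wavelength = 188 nm).
N = E_total / E_photon = 2.92 × 10^-5 J / 1.057 × 10^-18 J = 2.76 × 10^13.

2.76 × 10^13 photons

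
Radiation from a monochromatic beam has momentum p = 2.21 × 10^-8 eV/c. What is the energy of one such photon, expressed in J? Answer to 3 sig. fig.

3.54 × 10^-27 J

(c = 2.99792458 × 10^8 m/s, 1 eV = 1.602176634 × 10^-19 J.)
Convert to SI: p = 2.21 × 10^-8 eV/c = 1.1811 × 10^-35 kg·m/s.
Apply E = pc: E = 3.541 × 10^-27 J.
So E ≈ 3.54 × 10^-27 J.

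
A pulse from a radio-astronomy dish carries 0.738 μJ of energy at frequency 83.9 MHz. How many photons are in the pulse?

Per-photon energy: E = 5.559 × 10^-26 J (from frequency = 83.9 MHz).
N = E_total / E_photon = 7.38 × 10^-7 J / 5.559 × 10^-26 J = 1.33 × 10^19.

1.33 × 10^19 photons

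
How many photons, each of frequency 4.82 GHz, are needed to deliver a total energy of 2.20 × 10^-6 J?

6.89 × 10^17 photons

Per-photon energy: E = 3.194 × 10^-24 J (from frequency = 4.82 GHz).
N = E_total / E_photon = 2.20 × 10^-6 J / 3.194 × 10^-24 J = 6.89 × 10^17.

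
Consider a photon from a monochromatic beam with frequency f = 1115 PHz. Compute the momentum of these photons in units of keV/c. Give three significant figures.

Take h = 6.62607015e-34 J·s, c = 2.99792458e8 m/s, 1 eV = 1.602176634e-19 J.
First convert: f = 1115 PHz = 1.115e18 Hz.
The photon relation is p = hf/c, giving p = 2.464e-24 kg·m/s.
Converting to keV/c: p = 4.611 keV/c ≈ 4.61 keV/c.

4.61 keV/c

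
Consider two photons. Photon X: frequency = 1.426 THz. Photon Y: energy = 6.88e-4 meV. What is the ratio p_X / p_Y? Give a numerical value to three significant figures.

8570

p_X = 3.152e-30 kg·m/s (from frequency = 1.426 THz, via p = hf/c).
p_Y = 3.677e-34 kg·m/s (from energy = 6.88e-4 meV, via p = E/c).
Ratio = 3.152e-30 / 3.677e-34 = 8570.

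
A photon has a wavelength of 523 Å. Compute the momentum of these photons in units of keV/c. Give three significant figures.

In SI units: λ = 523 Å = 5.23e-8 m.
For a photon p = h/λ, so p = 1.267e-26 kg·m/s.
Converting to keV/c: p = 0.02371 keV/c ≈ 0.0237 keV/c.

0.0237 keV/c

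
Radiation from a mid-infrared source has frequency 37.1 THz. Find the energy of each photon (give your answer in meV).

153 meV

(h = 6.62607015 × 10^-34 J·s, 1 eV = 1.602176634 × 10^-19 J.)
In SI units: f = 37.1 THz = 3.71 × 10^13 Hz.
For a photon E = hf, so E = 2.458 × 10^-20 J.
Converting to meV: E = 153.4 meV ≈ 153 meV.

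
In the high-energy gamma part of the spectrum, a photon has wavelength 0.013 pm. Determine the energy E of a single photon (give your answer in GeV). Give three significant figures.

Take h = 6.62607015 × 10^-34 J·s, c = 2.99792458 × 10^8 m/s, 1 eV = 1.602176634 × 10^-19 J.
Convert to SI: λ = 0.013 pm = 1.3 × 10^-14 m.
Since E = hc/λ for a photon, E = 1.528 × 10^-11 J.
Converting to GeV: E = 0.09537 GeV ≈ 0.0954 GeV.

0.0954 GeV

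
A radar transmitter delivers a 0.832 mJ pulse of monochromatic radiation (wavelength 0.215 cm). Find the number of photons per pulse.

Per-photon energy: E = 9.239e-23 J (from wavelength = 0.215 cm).
N = E_total / E_photon = 8.32e-4 J / 9.239e-23 J = 9.01e18.

9.01e18 photons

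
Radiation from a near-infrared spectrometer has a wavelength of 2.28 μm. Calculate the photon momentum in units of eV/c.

Convert to SI: λ = 2.28 μm = 2.28·10^-6 m.
Since p = h/λ for a photon, p = 2.906·10^-28 kg·m/s.
Converting to eV/c: p = 0.5438 eV/c ≈ 0.544 eV/c.

0.544 eV/c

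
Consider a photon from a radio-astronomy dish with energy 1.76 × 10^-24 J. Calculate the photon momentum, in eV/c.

1.10 × 10^-5 eV/c

For a photon p = E/c, so p = 5.871 × 10^-33 kg·m/s.
Converting to eV/c: p = 1.099 × 10^-5 eV/c ≈ 1.10 × 10^-5 eV/c.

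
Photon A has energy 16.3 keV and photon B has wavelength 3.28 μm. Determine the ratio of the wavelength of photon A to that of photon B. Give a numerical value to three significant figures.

2.32e-5

λ_A = 7.606e-11 m (from energy = 16.3 keV, via λ = hc/E).
λ_B = 3.280e-6 m (from wavelength = 3.28 μm, via λ given directly).
Ratio = 7.606e-11 / 3.280e-6 = 2.32e-5.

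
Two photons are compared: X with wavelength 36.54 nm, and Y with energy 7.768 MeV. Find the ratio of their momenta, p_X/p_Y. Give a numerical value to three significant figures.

p_X = 1.813e-26 kg·m/s (from wavelength = 36.54 nm, via p = h/λ).
p_Y = 4.151e-21 kg·m/s (from energy = 7.768 MeV, via p = E/c).
Ratio = 1.813e-26 / 4.151e-21 = 4.37e-6.

4.37e-6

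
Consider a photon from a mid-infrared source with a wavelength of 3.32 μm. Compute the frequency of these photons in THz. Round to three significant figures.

90.3 THz

First convert: λ = 3.32 μm = 3.32e-6 m.
Since f = c/λ for a photon, f = 9.030e13 Hz.
Converting to THz: f = 90.30 THz ≈ 90.3 THz.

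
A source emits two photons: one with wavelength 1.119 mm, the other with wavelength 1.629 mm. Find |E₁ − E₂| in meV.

Using E = hc/λ: E₁ = 1.7752 × 10^-22 J, E₂ = 1.2194 × 10^-22 J.
|ΔE| = |1.7752 × 10^-22 − 1.2194 × 10^-22| = 5.56 × 10^-23 J = 0.347 meV.

0.347 meV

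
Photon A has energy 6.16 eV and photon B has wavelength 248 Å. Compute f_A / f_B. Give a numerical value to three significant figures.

0.123

f_A = 1.489·10^15 Hz (from energy = 6.16 eV, via f = E/h).
f_B = 1.209·10^16 Hz (from wavelength = 248 Å, via f = c/λ).
Ratio = 1.489·10^15 / 1.209·10^16 = 0.123.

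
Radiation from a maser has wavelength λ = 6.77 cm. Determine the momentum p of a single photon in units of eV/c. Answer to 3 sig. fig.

Convert to SI: λ = 6.77 cm = 0.0677 m.
Since p = h/λ for a photon, p = 9.787·10^-33 kg·m/s.
Converting to eV/c: p = 1.831·10^-5 eV/c ≈ 1.83·10^-5 eV/c.

1.83·10^-5 eV/c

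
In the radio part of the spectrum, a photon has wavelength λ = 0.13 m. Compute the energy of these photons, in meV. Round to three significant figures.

9.54 × 10^-3 meV

Apply E = hc/λ: E = 1.528 × 10^-24 J.
Converting to meV: E = 0.009537 meV ≈ 9.54 × 10^-3 meV.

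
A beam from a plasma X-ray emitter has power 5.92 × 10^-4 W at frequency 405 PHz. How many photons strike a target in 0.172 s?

3.79 × 10^11 photons

Total energy: E_total = P·t = 5.92 × 10^-4 × 0.172 = 1.018 × 10^-4 J.
Per-photon energy: E = 2.684 × 10^-16 J.
N = E_total / E_photon = 3.79 × 10^11.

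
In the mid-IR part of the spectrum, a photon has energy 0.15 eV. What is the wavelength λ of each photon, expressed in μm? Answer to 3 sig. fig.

In SI units: E = 0.15 eV = 2.4033e-20 J.
For a photon λ = hc/E, so λ = 8.266e-6 m.
Converting to μm: λ = 8.266 μm ≈ 8.27 μm.

8.27 μm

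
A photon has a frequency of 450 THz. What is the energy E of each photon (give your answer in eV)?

1.86 eV

First convert: f = 450 THz = 4.50e14 Hz.
Since E = hf for a photon, E = 2.982e-19 J.
Converting to eV: E = 1.861 eV ≈ 1.86 eV.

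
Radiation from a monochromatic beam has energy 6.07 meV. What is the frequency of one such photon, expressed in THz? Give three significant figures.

First convert: E = 6.07 meV = 9.7252 × 10^-22 J.
Since f = E/h for a photon, f = 1.468 × 10^12 Hz.
Converting to THz: f = 1.468 THz ≈ 1.47 THz.

1.47 THz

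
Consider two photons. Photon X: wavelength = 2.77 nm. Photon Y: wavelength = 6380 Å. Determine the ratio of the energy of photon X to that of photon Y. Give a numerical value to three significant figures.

230

E_X = 7.171e-17 J (from wavelength = 2.77 nm, via E = hc/λ).
E_Y = 3.114e-19 J (from wavelength = 6380 Å, via E = hc/λ).
Ratio = 7.171e-17 / 3.114e-19 = 230.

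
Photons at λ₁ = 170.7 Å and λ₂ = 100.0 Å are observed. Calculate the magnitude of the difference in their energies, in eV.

Using E = hc/λ: E₁ = 1.1637 × 10^-17 J, E₂ = 1.9864 × 10^-17 J.
|ΔE| = |1.1637 × 10^-17 − 1.9864 × 10^-17| = 8.23 × 10^-18 J = 51.4 eV.

51.4 eV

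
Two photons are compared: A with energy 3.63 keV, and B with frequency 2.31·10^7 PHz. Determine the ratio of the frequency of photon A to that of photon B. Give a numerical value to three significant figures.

3.80·10^-5

f_A = 8.777·10^17 Hz (from energy = 3.63 keV, via f = E/h).
f_B = 2.310·10^22 Hz (from frequency = 2.31·10^7 PHz, via f given directly).
Ratio = 8.777·10^17 / 2.310·10^22 = 3.80·10^-5.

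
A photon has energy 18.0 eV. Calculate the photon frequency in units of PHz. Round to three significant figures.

4.35 PHz

First convert: E = 18.0 eV = 2.8839 × 10^-18 J.
Since f = E/h for a photon, f = 4.352 × 10^15 Hz.
Converting to PHz: f = 4.352 PHz ≈ 4.35 PHz.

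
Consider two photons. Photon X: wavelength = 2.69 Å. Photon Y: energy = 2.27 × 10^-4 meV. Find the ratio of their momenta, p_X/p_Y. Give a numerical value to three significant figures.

p_X = 2.463 × 10^-24 kg·m/s (from wavelength = 2.69 Å, via p = h/λ).
p_Y = 1.213 × 10^-34 kg·m/s (from energy = 2.27 × 10^-4 meV, via p = E/c).
Ratio = 2.463 × 10^-24 / 1.213 × 10^-34 = 2.03 × 10^10.

2.03 × 10^10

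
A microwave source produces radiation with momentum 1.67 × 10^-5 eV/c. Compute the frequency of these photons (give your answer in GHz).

4.04 GHz

Take h = 6.62607015 × 10^-34 J·s, c = 2.99792458 × 10^8 m/s, 1 eV = 1.602176634 × 10^-19 J.
First convert: p = 1.67 × 10^-5 eV/c = 8.9250 × 10^-33 kg·m/s.
The photon relation is f = pc/h, giving f = 4.038 × 10^9 Hz.
Converting to GHz: f = 4.038 GHz ≈ 4.04 GHz.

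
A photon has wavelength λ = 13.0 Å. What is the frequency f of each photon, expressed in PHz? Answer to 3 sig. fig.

In SI units: λ = 13.0 Å = 1.30e-9 m.
For a photon f = c/λ, so f = 2.306e17 Hz.
Converting to PHz: f = 230.6 PHz ≈ 231 PHz.

231 PHz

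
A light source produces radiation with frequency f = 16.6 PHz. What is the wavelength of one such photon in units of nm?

18.1 nm

Take c = 2.99792458 × 10^8 m/s.
First convert: f = 16.6 PHz = 1.66 × 10^16 Hz.
Since λ = c/f for a photon, λ = 1.806 × 10^-8 m.
Converting to nm: λ = 18.06 nm ≈ 18.1 nm.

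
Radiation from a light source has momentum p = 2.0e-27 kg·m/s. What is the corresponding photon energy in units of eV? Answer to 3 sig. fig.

3.74 eV

(c = 2.99792458e8 m/s, 1 eV = 1.602176634e-19 J.)
Since E = pc for a photon, E = 5.996e-19 J.
Converting to eV: E = 3.742 eV ≈ 3.74 eV.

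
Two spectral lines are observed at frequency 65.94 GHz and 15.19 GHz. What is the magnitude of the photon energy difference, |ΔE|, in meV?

0.210 meV

Using E = hf: E₁ = 4.3692e-23 J, E₂ = 1.0065e-23 J.
|ΔE| = |4.3692e-23 − 1.0065e-23| = 3.36e-23 J = 0.210 meV.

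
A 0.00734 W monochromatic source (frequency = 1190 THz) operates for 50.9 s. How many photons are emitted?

4.74 × 10^17 photons

Total energy: E_total = P·t = 0.00734 × 50.9 = 0.3736 J.
Per-photon energy: E = 7.885 × 10^-19 J.
N = E_total / E_photon = 4.74 × 10^17.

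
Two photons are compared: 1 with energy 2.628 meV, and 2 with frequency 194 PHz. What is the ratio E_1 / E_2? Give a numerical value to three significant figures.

3.28e-6

E_1 = 4.211e-22 J (from energy = 2.628 meV, via E given directly).
E_2 = 1.285e-16 J (from frequency = 194 PHz, via E = hf).
Ratio = 4.211e-22 / 1.285e-16 = 3.28e-6.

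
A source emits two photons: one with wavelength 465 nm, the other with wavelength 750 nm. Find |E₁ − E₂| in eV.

1.01 eV

Using E = hc/λ: E₁ = 4.272 × 10^-19 J, E₂ = 2.649 × 10^-19 J.
|ΔE| = |4.272 × 10^-19 − 2.649 × 10^-19| = 1.62 × 10^-19 J = 1.01 eV.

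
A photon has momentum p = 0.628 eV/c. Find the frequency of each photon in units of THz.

First convert: p = 0.628 eV/c = 3.3562e-28 kg·m/s.
The photon relation is f = pc/h, giving f = 1.518e14 Hz.
Converting to THz: f = 151.8 THz ≈ 152 THz.

152 THz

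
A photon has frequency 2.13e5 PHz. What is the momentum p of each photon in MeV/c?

First convert: f = 2.13e5 PHz = 2.13e20 Hz.
Apply p = hf/c: p = 4.708e-22 kg·m/s.
Converting to MeV/c: p = 0.8809 MeV/c ≈ 0.881 MeV/c.

0.881 MeV/c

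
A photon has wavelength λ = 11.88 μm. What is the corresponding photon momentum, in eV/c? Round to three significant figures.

(h = 6.62607015e-34 J·s, c = 2.99792458e8 m/s, 1 eV = 1.602176634e-19 J.)
Convert to SI: λ = 11.88 μm = 1.188e-5 m.
The photon relation is p = h/λ, giving p = 5.578e-29 kg·m/s.
Converting to eV/c: p = 0.1044 eV/c ≈ 0.104 eV/c.

0.104 eV/c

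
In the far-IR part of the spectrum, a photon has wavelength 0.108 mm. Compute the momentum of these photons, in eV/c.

0.0115 eV/c

In SI units: λ = 0.108 mm = 1.08e-4 m.
Since p = h/λ for a photon, p = 6.135e-30 kg·m/s.
Converting to eV/c: p = 0.01148 eV/c ≈ 0.0115 eV/c.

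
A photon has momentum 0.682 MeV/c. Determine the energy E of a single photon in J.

1.09 × 10^-13 J

Use c = 2.99792458 × 10^8 m/s, 1 eV = 1.602176634 × 10^-19 J.
In SI units: p = 0.682 MeV/c = 3.6448 × 10^-22 kg·m/s.
Since E = pc for a photon, E = 1.093 × 10^-13 J.
So E ≈ 1.09 × 10^-13 J.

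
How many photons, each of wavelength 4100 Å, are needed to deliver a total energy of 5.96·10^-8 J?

Per-photon energy: E = 4.845·10^-19 J (from wavelength = 4100 Å).
N = E_total / E_photon = 5.96·10^-8 J / 4.845·10^-19 J = 1.23·10^11.

1.23·10^11 photons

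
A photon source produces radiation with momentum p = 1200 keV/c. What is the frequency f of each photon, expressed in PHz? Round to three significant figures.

2.90 × 10^5 PHz

First convert: p = 1200 keV/c = 6.4131 × 10^-22 kg·m/s.
Apply f = pc/h: f = 2.902 × 10^20 Hz.
Converting to PHz: f = 290200 PHz ≈ 2.90 × 10^5 PHz.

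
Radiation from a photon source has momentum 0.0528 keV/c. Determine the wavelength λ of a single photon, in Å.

In SI units: p = 0.0528 keV/c = 2.8218 × 10^-26 kg·m/s.
The photon relation is λ = h/p, giving λ = 2.348 × 10^-8 m.
Converting to Å: λ = 234.8 Å ≈ 235 Å.

235 Å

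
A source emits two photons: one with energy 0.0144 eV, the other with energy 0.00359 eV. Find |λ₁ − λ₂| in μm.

259 μm

Using λ = hc/E: λ₁ = 8.610·10^-5 m, λ₂ = 3.454·10^-4 m.
|Δλ| = |8.610·10^-5 − 3.454·10^-4| = 2.59·10^-4 m = 259 μm.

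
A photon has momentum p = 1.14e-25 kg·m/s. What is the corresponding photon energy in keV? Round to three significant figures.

0.213 keV

(c = 2.99792458e8 m/s, 1 eV = 1.602176634e-19 J.)
Apply E = pc: E = 3.418e-17 J.
Converting to keV: E = 0.2133 keV ≈ 0.213 keV.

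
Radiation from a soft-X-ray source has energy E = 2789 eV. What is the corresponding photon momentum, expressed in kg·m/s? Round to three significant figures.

Use c = 2.99792458·10^8 m/s, 1 eV = 1.602176634·10^-19 J.
Convert to SI: E = 2789 eV = 4.4685·10^-16 J.
For a photon p = E/c, so p = 1.491·10^-24 kg·m/s.
So p ≈ 1.49·10^-24 kg·m/s.

1.49·10^-24 kg·m/s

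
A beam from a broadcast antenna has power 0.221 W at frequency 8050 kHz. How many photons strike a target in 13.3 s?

5.51e26 photons

Total energy: E_total = P·t = 0.221 × 13.3 = 2.939 J.
Per-photon energy: E = 5.334e-27 J.
N = E_total / E_photon = 5.51e26.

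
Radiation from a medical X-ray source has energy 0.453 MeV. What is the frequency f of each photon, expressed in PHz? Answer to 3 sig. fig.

Take h = 6.62607015 × 10^-34 J·s, 1 eV = 1.602176634 × 10^-19 J.
In SI units: E = 0.453 MeV = 7.2579 × 10^-14 J.
The photon relation is f = E/h, giving f = 1.095 × 10^20 Hz.
Converting to PHz: f = 109500 PHz ≈ 1.10 × 10^5 PHz.

1.10 × 10^5 PHz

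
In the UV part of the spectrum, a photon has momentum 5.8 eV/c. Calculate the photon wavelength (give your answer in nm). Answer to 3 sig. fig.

214 nm

Use h = 6.62607015·10^-34 J·s, c = 2.99792458·10^8 m/s, 1 eV = 1.602176634·10^-19 J.
In SI units: p = 5.8 eV/c = 3.0997·10^-27 kg·m/s.
For a photon λ = h/p, so λ = 2.138·10^-7 m.
Converting to nm: λ = 213.8 nm ≈ 214 nm.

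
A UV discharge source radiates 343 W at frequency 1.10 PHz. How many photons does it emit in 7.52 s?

3.54 × 10^21 photons

Total energy: E_total = P·t = 343 × 7.52 = 2579 J.
Per-photon energy: E = 7.289 × 10^-19 J.
N = E_total / E_photon = 3.54 × 10^21.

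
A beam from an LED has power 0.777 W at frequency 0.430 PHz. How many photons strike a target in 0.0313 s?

8.54e16 photons

Total energy: E_total = P·t = 0.777 × 0.0313 = 0.02432 J.
Per-photon energy: E = 2.849e-19 J.
N = E_total / E_photon = 8.54e16.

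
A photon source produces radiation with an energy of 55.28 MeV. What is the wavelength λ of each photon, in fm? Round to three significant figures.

22.4 fm

First convert: E = 55.28 MeV = 8.8568·10^-12 J.
Since λ = hc/E for a photon, λ = 2.243·10^-14 m.
Converting to fm: λ = 22.43 fm ≈ 22.4 fm.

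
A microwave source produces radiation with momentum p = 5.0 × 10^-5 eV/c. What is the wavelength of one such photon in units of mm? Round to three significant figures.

24.8 mm

(h = 6.62607015 × 10^-34 J·s, c = 2.99792458 × 10^8 m/s, 1 eV = 1.602176634 × 10^-19 J.)
In SI units: p = 5.0 × 10^-5 eV/c = 2.6721 × 10^-32 kg·m/s.
Apply λ = h/p: λ = 0.02480 m.
Converting to mm: λ = 24.80 mm ≈ 24.8 mm.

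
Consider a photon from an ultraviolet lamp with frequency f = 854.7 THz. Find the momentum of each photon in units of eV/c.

Use h = 6.62607015 × 10^-34 J·s, c = 2.99792458 × 10^8 m/s, 1 eV = 1.602176634 × 10^-19 J.
Convert to SI: f = 854.7 THz = 8.547 × 10^14 Hz.
Since p = hf/c for a photon, p = 1.889 × 10^-27 kg·m/s.
Converting to eV/c: p = 3.535 eV/c ≈ 3.53 eV/c.

3.53 eV/c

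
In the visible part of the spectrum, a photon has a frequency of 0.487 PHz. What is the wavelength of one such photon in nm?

In SI units: f = 0.487 PHz = 4.87·10^14 Hz.
The photon relation is λ = c/f, giving λ = 6.156·10^-7 m.
Converting to nm: λ = 615.6 nm ≈ 616 nm.

616 nm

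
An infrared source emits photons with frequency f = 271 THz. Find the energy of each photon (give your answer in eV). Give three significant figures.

1.12 eV

Convert to SI: f = 271 THz = 2.71 × 10^14 Hz.
The photon relation is E = hf, giving E = 1.796 × 10^-19 J.
Converting to eV: E = 1.121 eV ≈ 1.12 eV.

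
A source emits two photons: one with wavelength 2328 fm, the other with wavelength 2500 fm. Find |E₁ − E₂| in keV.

36.6 keV

Using E = hc/λ: E₁ = 8.5328·10^-14 J, E₂ = 7.9458·10^-14 J.
|ΔE| = |8.5328·10^-14 − 7.9458·10^-14| = 5.87·10^-15 J = 36.6 keV.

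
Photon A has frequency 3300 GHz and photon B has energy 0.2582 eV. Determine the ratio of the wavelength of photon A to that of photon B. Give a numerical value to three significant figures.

λ_A = 9.085e-5 m (from frequency = 3300 GHz, via λ = c/f).
λ_B = 4.802e-6 m (from energy = 0.2582 eV, via λ = hc/E).
Ratio = 9.085e-5 / 4.802e-6 = 18.9.

18.9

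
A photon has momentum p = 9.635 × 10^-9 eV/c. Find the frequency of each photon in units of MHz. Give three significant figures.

Convert to SI: p = 9.635 × 10^-9 eV/c = 5.1492 × 10^-36 kg·m/s.
The photon relation is f = pc/h, giving f = 2.330 × 10^6 Hz.
Converting to MHz: f = 2.330 MHz ≈ 2.33 MHz.

2.33 MHz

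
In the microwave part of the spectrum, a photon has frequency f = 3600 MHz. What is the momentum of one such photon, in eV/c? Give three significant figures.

(h = 6.62607015 × 10^-34 J·s, c = 2.99792458 × 10^8 m/s, 1 eV = 1.602176634 × 10^-19 J.)
In SI units: f = 3600 MHz = 3.60 × 10^9 Hz.
Since p = hf/c for a photon, p = 7.957 × 10^-33 kg·m/s.
Converting to eV/c: p = 1.489 × 10^-5 eV/c ≈ 1.49 × 10^-5 eV/c.

1.49 × 10^-5 eV/c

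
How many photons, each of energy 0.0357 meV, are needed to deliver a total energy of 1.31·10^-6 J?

2.29·10^17 photons

Per-photon energy: E = 5.720·10^-24 J (from energy = 0.0357 meV).
N = E_total / E_photon = 1.31·10^-6 J / 5.720·10^-24 J = 2.29·10^17.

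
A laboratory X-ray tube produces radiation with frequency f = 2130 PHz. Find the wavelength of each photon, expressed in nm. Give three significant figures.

0.141 nm

Take c = 2.99792458·10^8 m/s.
In SI units: f = 2130 PHz = 2.13·10^18 Hz.
Since λ = c/f for a photon, λ = 1.407·10^-10 m.
Converting to nm: λ = 0.1407 nm ≈ 0.141 nm.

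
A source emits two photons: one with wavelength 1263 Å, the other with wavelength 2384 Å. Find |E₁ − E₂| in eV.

4.62 eV

Using E = hc/λ: E₁ = 1.5728e-18 J, E₂ = 8.3324e-19 J.
|ΔE| = |1.5728e-18 − 8.3324e-19| = 7.40e-19 J = 4.62 eV.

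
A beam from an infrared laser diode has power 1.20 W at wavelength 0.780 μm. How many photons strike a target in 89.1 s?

Total energy: E_total = P·t = 1.20 × 89.1 = 106.9 J.
Per-photon energy: E = 2.547 × 10^-19 J.
N = E_total / E_photon = 4.20 × 10^20.

4.20 × 10^20 photons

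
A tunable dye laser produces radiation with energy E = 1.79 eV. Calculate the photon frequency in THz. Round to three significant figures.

433 THz

First convert: E = 1.79 eV = 2.8679·10^-19 J.
For a photon f = E/h, so f = 4.328·10^14 Hz.
Converting to THz: f = 432.8 THz ≈ 433 THz.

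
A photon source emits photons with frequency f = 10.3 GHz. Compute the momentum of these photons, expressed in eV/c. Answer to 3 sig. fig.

Take h = 6.62607015e-34 J·s, c = 2.99792458e8 m/s, 1 eV = 1.602176634e-19 J.
In SI units: f = 10.3 GHz = 1.03e10 Hz.
The photon relation is p = hf/c, giving p = 2.277e-32 kg·m/s.
Converting to eV/c: p = 4.260e-5 eV/c ≈ 4.26e-5 eV/c.

4.26e-5 eV/c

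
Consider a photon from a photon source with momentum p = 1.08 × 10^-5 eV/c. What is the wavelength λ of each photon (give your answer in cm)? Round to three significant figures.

11.5 cm

Convert to SI: p = 1.08 × 10^-5 eV/c = 5.7718 × 10^-33 kg·m/s.
Since λ = h/p for a photon, λ = 0.1148 m.
Converting to cm: λ = 11.48 cm ≈ 11.5 cm.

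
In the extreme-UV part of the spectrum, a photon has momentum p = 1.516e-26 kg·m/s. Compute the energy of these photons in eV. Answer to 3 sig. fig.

28.4 eV

The photon relation is E = pc, giving E = 4.545e-18 J.
Converting to eV: E = 28.37 eV ≈ 28.4 eV.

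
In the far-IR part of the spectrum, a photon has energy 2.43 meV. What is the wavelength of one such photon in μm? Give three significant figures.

510 μm

First convert: E = 2.43 meV = 3.8933e-22 J.
For a photon λ = hc/E, so λ = 5.102e-4 m.
Converting to μm: λ = 510.2 μm ≈ 510 μm.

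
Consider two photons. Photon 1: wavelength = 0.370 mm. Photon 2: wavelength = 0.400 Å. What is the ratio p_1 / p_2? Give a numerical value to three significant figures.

p_1 = 1.791·10^-30 kg·m/s (from wavelength = 0.370 mm, via p = h/λ).
p_2 = 1.657·10^-23 kg·m/s (from wavelength = 0.400 Å, via p = h/λ).
Ratio = 1.791·10^-30 / 1.657·10^-23 = 1.08·10^-7.

1.08·10^-7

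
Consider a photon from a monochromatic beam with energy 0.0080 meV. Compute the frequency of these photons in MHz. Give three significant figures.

Take h = 6.62607015 × 10^-34 J·s, 1 eV = 1.602176634 × 10^-19 J.
First convert: E = 0.0080 meV = 1.2817 × 10^-24 J.
Since f = E/h for a photon, f = 1.934 × 10^9 Hz.
Converting to MHz: f = 1934 MHz ≈ 1930 MHz.

1930 MHz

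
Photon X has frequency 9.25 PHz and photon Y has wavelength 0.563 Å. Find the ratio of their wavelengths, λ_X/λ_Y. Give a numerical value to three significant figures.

λ_X = 3.241·10^-8 m (from frequency = 9.25 PHz, via λ = c/f).
λ_Y = 5.630·10^-11 m (from wavelength = 0.563 Å, via λ given directly).
Ratio = 3.241·10^-8 / 5.630·10^-11 = 576.

576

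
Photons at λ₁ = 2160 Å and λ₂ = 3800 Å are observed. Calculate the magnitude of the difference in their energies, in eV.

Using E = hc/λ: E₁ = 9.197 × 10^-19 J, E₂ = 5.227 × 10^-19 J.
|ΔE| = |9.197 × 10^-19 − 5.227 × 10^-19| = 3.97 × 10^-19 J = 2.48 eV.

2.48 eV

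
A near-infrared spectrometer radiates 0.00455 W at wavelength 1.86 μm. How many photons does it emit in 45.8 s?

Total energy: E_total = P·t = 0.00455 × 45.8 = 0.2084 J.
Per-photon energy: E = 1.068e-19 J.
N = E_total / E_photon = 1.95e18.

1.95e18 photons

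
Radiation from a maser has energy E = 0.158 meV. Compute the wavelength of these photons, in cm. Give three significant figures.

0.785 cm

Convert to SI: E = 0.158 meV = 2.5314e-23 J.
For a photon λ = hc/E, so λ = 0.007847 m.
Converting to cm: λ = 0.7847 cm ≈ 0.785 cm.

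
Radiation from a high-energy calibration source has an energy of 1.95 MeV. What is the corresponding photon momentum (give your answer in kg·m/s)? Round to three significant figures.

1.04 × 10^-21 kg·m/s

(c = 2.99792458 × 10^8 m/s, 1 eV = 1.602176634 × 10^-19 J.)
Convert to SI: E = 1.95 MeV = 3.1242 × 10^-13 J.
For a photon p = E/c, so p = 1.042 × 10^-21 kg·m/s.
So p ≈ 1.04 × 10^-21 kg·m/s.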